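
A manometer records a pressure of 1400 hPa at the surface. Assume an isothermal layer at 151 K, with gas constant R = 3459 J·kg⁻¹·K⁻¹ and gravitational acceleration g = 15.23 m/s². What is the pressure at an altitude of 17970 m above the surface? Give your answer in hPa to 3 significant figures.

P ≈ 829 hPa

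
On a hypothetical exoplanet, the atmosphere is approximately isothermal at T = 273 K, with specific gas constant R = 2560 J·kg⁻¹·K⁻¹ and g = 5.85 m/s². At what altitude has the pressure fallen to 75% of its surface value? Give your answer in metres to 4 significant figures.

Scale height: H = RT/g = 2560 × 273 / 5.85 = 119470 m.
Set P/P₀ = exp(−z/H) = 0.75, so z = −H ln(0.75).
−ln(0.75) = 0.28768; z = 119470 × 0.28768 = 34369 m.

z ≈ 34370 m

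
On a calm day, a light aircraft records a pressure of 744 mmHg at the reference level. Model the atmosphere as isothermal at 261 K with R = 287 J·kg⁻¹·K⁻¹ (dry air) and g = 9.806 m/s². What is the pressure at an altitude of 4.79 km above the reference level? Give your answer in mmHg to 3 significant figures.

P ≈ 397 mmHg

Scale height: H = RT/g = 287 × 261 / 9.806 = 7638.9 m.
Barometric formula: P = P₀ exp(−z/H).
z/H = 4790.0/7638.9 = 0.62705; exp(−0.62705) = 0.53417.
P = 744 × 0.53417 = 397.42 mmHg.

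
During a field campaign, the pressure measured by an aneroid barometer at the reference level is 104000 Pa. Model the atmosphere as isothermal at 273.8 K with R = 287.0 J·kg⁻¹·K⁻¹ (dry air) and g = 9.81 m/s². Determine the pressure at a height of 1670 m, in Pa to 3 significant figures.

P ≈ 84400 Pa

Scale height: H = RT/g = 287.0 × 273.8 / 9.81 = 8010.3 m.
Barometric formula: P = P₀ exp(−z/H).
z/H = 1670.0/8010.3 = 0.20848; exp(−0.20848) = 0.81182.
P = 104000 × 0.81182 = 84429 Pa.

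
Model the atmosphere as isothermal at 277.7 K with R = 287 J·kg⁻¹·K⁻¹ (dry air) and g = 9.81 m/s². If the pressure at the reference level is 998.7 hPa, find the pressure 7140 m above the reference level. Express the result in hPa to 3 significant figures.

P ≈ 415 hPa

Scale height: H = RT/g = 287 × 277.7 / 9.81 = 8124.4 m.
Barometric formula: P = P₀ exp(−z/H).
z/H = 7140.0/8124.4 = 0.87883; exp(−0.87883) = 0.41527.
P = 998.7 × 0.41527 = 414.73 hPa.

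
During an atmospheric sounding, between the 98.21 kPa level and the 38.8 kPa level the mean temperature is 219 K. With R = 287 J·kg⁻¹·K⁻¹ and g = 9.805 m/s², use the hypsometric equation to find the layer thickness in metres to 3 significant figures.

Hypsometric equation: Δz = (R T̄/g) ln(P₁/P₂).
R T̄/g = 287 × 219 / 9.805 = 6410.3 m.
ln(98.21/38.8) = ln(2.5312) = 0.92869.
Δz = 6410.3 × 0.92869 = 5953.2 m.

Δz ≈ 5950 m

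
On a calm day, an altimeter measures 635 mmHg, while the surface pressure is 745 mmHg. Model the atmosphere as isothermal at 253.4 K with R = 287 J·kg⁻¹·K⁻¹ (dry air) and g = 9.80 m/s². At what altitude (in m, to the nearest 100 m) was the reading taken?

Scale height: H = RT/g = 287 × 253.4 / 9.80 = 7421.0 m.
Invert the barometric formula: z = H ln(P₀/P).
P₀/P = 745/635 = 1.1732; ln(1.1732) = 0.15974.
z = 7421.0 × 0.15974 = 1185.4 m.

z ≈ 1200 m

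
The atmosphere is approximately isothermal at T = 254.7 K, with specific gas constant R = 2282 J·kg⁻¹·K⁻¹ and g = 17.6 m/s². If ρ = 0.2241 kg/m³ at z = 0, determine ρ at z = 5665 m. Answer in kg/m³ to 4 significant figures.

Scale height: H = RT/g = 2282 × 254.7 / 17.6 = 33024 m.
In an isothermal atmosphere, density decays like pressure: ρ = ρ₀ exp(−z/H).
z/H = 5665.0/33024 = 0.17154; exp(−0.17154) = 0.84237.
ρ = 0.2241 × 0.84237 = 0.18878 kg/m³.

ρ ≈ 0.1888 kg/m³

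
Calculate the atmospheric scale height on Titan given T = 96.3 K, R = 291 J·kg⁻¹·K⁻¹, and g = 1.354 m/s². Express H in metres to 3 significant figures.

H ≈ 20700 m

The scale height of an isothermal atmosphere is H = RT/g.
H = 291 × 96.3 / 1.354 = 28023/1.354 = 20696 m.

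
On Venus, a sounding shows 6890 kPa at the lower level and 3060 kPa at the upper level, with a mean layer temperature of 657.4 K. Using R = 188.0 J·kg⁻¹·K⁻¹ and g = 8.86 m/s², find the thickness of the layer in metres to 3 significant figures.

Δz ≈ 11300 m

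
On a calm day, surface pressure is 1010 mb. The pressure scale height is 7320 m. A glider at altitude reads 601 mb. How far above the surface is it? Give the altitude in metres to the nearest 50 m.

z ≈ 3800 m

Invert the barometric formula: z = H ln(P₀/P).
P₀/P = 1010/601 = 1.6805; ln(1.6805) = 0.51909.
z = 7320.0 × 0.51909 = 3799.7 m.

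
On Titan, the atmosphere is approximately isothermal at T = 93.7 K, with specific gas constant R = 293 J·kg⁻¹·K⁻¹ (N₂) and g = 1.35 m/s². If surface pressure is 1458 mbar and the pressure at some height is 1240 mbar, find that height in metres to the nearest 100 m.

z ≈ 3300 m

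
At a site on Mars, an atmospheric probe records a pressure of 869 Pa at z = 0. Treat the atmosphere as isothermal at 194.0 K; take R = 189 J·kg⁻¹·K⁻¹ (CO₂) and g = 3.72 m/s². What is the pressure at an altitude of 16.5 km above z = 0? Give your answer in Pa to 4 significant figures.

Scale height: H = RT/g = 189 × 194.0 / 3.72 = 9856.5 m.
Barometric formula: P = P₀ exp(−z/H).
z/H = 16500/9856.5 = 1.6740; exp(−1.6740) = 0.18750.
P = 869 × 0.18750 = 162.94 Pa.

P ≈ 162.9 Pa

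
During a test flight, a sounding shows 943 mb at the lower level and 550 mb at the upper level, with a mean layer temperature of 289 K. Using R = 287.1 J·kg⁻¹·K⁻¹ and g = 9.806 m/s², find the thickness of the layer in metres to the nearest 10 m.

Δz ≈ 4560 m

Hypsometric equation: Δz = (R T̄/g) ln(P₁/P₂).
R T̄/g = 287.1 × 289 / 9.806 = 8461.3 m.
ln(943/550) = ln(1.7145) = 0.53912.
Δz = 8461.3 × 0.53912 = 4561.7 m.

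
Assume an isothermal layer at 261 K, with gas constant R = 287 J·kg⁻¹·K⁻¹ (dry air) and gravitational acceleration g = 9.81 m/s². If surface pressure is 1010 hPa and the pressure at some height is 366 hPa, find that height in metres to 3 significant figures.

z ≈ 7750 m

Scale height: H = RT/g = 287 × 261 / 9.81 = 7635.8 m.
Invert the barometric formula: z = H ln(P₀/P).
P₀/P = 1010/366 = 2.7596; ln(2.7596) = 1.0151.
z = 7635.8 × 1.0151 = 7751.1 m.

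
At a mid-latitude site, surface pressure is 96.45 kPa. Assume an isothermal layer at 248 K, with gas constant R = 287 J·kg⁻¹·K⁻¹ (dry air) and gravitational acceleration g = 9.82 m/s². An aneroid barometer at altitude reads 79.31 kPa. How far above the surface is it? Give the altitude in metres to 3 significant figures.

z ≈ 1420 m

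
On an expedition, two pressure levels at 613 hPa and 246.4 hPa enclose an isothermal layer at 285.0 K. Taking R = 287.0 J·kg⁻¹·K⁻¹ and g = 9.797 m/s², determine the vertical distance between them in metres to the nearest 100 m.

Δz ≈ 7600 m

Hypsometric equation: Δz = (R T̄/g) ln(P₁/P₂).
R T̄/g = 287.0 × 285.0 / 9.797 = 8349.0 m.
ln(613/246.4) = ln(2.4878) = 0.91140.
Δz = 8349.0 × 0.91140 = 7609.3 m.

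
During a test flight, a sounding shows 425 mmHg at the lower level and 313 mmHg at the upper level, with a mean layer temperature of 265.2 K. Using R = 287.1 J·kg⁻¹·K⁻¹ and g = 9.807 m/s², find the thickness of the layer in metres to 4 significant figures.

Δz ≈ 2375 m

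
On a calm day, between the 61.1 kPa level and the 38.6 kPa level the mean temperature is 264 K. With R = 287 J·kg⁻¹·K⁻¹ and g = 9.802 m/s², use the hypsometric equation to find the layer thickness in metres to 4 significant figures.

Δz ≈ 3550 m

Hypsometric equation: Δz = (R T̄/g) ln(P₁/P₂).
R T̄/g = 287 × 264 / 9.802 = 7729.9 m.
ln(61.1/38.6) = ln(1.5829) = 0.45926.
Δz = 7729.9 × 0.45926 = 3550.0 m.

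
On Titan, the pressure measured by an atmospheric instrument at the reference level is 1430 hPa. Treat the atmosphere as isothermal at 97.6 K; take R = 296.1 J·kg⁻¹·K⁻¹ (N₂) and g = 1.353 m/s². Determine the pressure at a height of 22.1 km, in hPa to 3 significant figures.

Scale height: H = RT/g = 296.1 × 97.6 / 1.353 = 21359 m.
Barometric formula: P = P₀ exp(−z/H).
z/H = 22100/21359 = 1.0347; exp(−1.0347) = 0.35533.
P = 1430 × 0.35533 = 508.12 hPa.

P ≈ 508 hPa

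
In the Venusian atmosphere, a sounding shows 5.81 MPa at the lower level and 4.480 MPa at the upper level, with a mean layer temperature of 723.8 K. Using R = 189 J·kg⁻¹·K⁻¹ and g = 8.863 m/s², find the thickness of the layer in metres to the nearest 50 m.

Δz ≈ 4000 m

Hypsometric equation: Δz = (R T̄/g) ln(P₁/P₂).
R T̄/g = 189 × 723.8 / 8.863 = 15435 m.
ln(5.81/4.480) = ln(1.2969) = 0.25998.
Δz = 15435 × 0.25998 = 4012.8 m.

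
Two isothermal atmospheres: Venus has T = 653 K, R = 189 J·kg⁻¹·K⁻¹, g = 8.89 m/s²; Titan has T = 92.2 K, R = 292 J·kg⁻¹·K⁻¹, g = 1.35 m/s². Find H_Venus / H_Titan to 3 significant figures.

H = RT/g for each body.
H_Venus = 189 × 653 / 8.89 = 13883 m.
H_Titan = 292 × 92.2 / 1.35 = 19943 m.
H_Venus/H_Titan = 13883/19943 = 0.69613.

H_Venus/H_Titan ≈ 0.696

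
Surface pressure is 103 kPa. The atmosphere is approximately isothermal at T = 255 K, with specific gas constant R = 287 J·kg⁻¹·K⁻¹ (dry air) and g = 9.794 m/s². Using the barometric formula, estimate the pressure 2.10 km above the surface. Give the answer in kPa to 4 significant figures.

Scale height: H = RT/g = 287 × 255 / 9.794 = 7472.4 m.
Barometric formula: P = P₀ exp(−z/H).
z/H = 2100.0/7472.4 = 0.28103; exp(−0.28103) = 0.75501.
P = 103 × 0.75501 = 77.766 kPa.

P ≈ 77.77 kPa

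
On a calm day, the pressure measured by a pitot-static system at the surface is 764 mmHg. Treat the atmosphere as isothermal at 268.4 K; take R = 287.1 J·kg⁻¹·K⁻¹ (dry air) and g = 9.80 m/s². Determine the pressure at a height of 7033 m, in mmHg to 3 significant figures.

Scale height: H = RT/g = 287.1 × 268.4 / 9.80 = 7863.0 m.
Barometric formula: P = P₀ exp(−z/H).
z/H = 7033.0/7863.0 = 0.89444; exp(−0.89444) = 0.40884.
P = 764 × 0.40884 = 312.35 mmHg.

P ≈ 312 mmHg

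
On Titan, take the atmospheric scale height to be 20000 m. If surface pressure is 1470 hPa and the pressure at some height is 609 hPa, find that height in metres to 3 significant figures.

z ≈ 17600 m

Invert the barometric formula: z = H ln(P₀/P).
P₀/P = 1470/609 = 2.4138; ln(2.4138) = 0.88120.
z = 20000 × 0.88120 = 17624 m.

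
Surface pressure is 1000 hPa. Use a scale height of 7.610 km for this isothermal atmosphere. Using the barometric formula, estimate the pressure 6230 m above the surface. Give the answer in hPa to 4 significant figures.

P ≈ 441.0 hPa

Barometric formula: P = P₀ exp(−z/H).
z/H = 6230.0/7610.0 = 0.81866; exp(−0.81866) = 0.44102.
P = 1000 × 0.44102 = 441.02 hPa.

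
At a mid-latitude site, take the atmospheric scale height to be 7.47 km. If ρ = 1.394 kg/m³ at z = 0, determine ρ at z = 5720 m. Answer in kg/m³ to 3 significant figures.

ρ ≈ 0.648 kg/m³

In an isothermal atmosphere, density decays like pressure: ρ = ρ₀ exp(−z/H).
z/H = 5720.0/7470.0 = 0.76573; exp(−0.76573) = 0.46499.
ρ = 1.394 × 0.46499 = 0.64820 kg/m³.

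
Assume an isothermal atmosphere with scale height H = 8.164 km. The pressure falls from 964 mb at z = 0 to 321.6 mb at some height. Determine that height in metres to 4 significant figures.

z ≈ 8962 m

Invert the barometric formula: z = H ln(P₀/P).
P₀/P = 964/321.6 = 2.9975; ln(2.9975) = 1.0978.
z = 8164.0 × 1.0978 = 8962.4 m.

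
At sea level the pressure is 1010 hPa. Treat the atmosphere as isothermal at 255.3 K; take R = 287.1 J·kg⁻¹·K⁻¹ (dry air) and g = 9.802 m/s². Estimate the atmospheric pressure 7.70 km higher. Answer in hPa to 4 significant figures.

P ≈ 360.7 hPa

Scale height: H = RT/g = 287.1 × 255.3 / 9.802 = 7477.7 m.
Barometric formula: P = P₀ exp(−z/H).
z/H = 7700.0/7477.7 = 1.0297; exp(−1.0297) = 0.35711.
P = 1010 × 0.35711 = 360.68 hPa.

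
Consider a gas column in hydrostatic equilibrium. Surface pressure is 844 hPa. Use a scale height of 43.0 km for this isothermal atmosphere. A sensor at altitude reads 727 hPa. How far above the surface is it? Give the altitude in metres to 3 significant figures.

z ≈ 6420 m

Invert the barometric formula: z = H ln(P₀/P).
P₀/P = 844/727 = 1.1609; ln(1.1609) = 0.14920.
z = 43000 × 0.14920 = 6415.6 m.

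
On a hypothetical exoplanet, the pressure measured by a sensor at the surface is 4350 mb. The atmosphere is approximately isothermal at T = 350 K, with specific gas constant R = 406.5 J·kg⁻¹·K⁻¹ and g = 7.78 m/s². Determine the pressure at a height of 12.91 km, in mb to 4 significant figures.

P ≈ 2147 mb

Scale height: H = RT/g = 406.5 × 350 / 7.78 = 18287 m.
Barometric formula: P = P₀ exp(−z/H).
z/H = 12910/18287 = 0.70597; exp(−0.70597) = 0.49363.
P = 4350 × 0.49363 = 2147.3 mb.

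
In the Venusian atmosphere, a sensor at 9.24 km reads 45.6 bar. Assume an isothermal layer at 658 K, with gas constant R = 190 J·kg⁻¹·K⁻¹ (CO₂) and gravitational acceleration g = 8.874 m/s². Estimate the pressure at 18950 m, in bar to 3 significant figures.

Scale height: H = RT/g = 190 × 658 / 8.874 = 14088 m.
Between two levels, P₂ = P₁ exp(−Δz/H) with Δz = z₂ − z₁.
Δz = 18950 − 9240.0 = 9710.0 m; Δz/H = 9710.0/14088 = 0.68924.
P₂ = 45.6 × exp(−0.68924) = 45.6 × 0.50196 = 22.889 bar.

P ≈ 22.9 bar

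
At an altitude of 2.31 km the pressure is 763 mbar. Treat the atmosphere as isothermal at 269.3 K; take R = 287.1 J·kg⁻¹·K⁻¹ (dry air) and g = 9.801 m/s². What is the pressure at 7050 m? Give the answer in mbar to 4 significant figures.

P ≈ 418.4 mbar

Scale height: H = RT/g = 287.1 × 269.3 / 9.801 = 7888.6 m.
Between two levels, P₂ = P₁ exp(−Δz/H) with Δz = z₂ − z₁.
Δz = 7050.0 − 2310.0 = 4740.0 m; Δz/H = 4740.0/7888.6 = 0.60087.
P₂ = 763 × exp(−0.60087) = 763 × 0.54833 = 418.38 mbar.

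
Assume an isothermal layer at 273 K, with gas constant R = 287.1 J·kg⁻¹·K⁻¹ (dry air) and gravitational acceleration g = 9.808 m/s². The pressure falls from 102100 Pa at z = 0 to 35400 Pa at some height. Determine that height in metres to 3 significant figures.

z ≈ 8460 m

Scale height: H = RT/g = 287.1 × 273 / 9.808 = 7991.3 m.
Invert the barometric formula: z = H ln(P₀/P).
P₀/P = 102100/35400 = 2.8842; ln(2.8842) = 1.0592.
z = 7991.3 × 1.0592 = 8464.4 m.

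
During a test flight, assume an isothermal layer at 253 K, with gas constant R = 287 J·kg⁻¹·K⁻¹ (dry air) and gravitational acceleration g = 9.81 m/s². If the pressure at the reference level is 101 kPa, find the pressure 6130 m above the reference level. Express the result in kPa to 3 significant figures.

P ≈ 44.1 kPa

Scale height: H = RT/g = 287 × 253 / 9.81 = 7401.7 m.
Barometric formula: P = P₀ exp(−z/H).
z/H = 6130.0/7401.7 = 0.82819; exp(−0.82819) = 0.43684.
P = 101 × 0.43684 = 44.121 kPa.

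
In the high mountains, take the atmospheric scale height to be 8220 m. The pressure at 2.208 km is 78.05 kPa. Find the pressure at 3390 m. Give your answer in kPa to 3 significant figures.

Between two levels, P₂ = P₁ exp(−Δz/H) with Δz = z₂ − z₁.
Δz = 3390.0 − 2208.0 = 1182.0 m; Δz/H = 1182.0/8220.0 = 0.14380.
P₂ = 78.05 × exp(−0.14380) = 78.05 × 0.86606 = 67.596 kPa.

P ≈ 67.6 kPa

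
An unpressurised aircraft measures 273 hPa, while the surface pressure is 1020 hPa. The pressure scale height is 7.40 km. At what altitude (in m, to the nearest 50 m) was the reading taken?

Invert the barometric formula: z = H ln(P₀/P).
P₀/P = 1020/273 = 3.7363; ln(3.7363) = 1.3181.
z = 7400.0 × 1.3181 = 9753.9 m.

z ≈ 9750 m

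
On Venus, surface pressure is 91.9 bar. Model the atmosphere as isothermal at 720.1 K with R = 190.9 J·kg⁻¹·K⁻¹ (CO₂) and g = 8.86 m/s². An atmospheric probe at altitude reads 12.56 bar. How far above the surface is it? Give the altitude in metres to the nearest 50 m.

Scale height: H = RT/g = 190.9 × 720.1 / 8.86 = 15515 m.
Invert the barometric formula: z = H ln(P₀/P).
P₀/P = 91.9/12.56 = 7.3169; ln(7.3169) = 1.9902.
z = 15515 × 1.9902 = 30878 m.

z ≈ 30900 m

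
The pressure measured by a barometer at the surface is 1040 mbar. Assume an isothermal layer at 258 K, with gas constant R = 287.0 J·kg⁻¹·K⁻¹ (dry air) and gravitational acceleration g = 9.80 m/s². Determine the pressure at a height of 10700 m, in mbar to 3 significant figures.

P ≈ 252 mbar

Scale height: H = RT/g = 287.0 × 258 / 9.80 = 7555.7 m.
Barometric formula: P = P₀ exp(−z/H).
z/H = 10700/7555.7 = 1.4161; exp(−1.4161) = 0.24266.
P = 1040 × 0.24266 = 252.37 mbar.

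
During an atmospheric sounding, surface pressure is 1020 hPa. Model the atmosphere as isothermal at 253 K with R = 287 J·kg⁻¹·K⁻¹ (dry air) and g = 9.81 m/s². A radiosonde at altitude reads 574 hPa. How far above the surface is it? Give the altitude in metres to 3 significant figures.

Scale height: H = RT/g = 287 × 253 / 9.81 = 7401.7 m.
Invert the barometric formula: z = H ln(P₀/P).
P₀/P = 1020/574 = 1.7770; ln(1.7770) = 0.57493.
z = 7401.7 × 0.57493 = 4255.5 m.

z ≈ 4260 m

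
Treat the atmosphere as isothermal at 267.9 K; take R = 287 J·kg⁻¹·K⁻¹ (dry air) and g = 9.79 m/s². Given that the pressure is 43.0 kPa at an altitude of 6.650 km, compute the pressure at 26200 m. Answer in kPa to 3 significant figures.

P ≈ 3.57 kPa

Scale height: H = RT/g = 287 × 267.9 / 9.79 = 7853.7 m.
Between two levels, P₂ = P₁ exp(−Δz/H) with Δz = z₂ − z₁.
Δz = 26200 − 6650.0 = 19550 m; Δz/H = 19550/7853.7 = 2.4893.
P₂ = 43.0 × exp(−2.4893) = 43.0 × 0.082968 = 3.5676 kPa.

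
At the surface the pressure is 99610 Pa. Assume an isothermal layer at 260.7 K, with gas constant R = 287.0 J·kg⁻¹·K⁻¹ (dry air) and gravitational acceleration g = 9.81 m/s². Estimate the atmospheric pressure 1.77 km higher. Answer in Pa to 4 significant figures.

Scale height: H = RT/g = 287.0 × 260.7 / 9.81 = 7627.0 m.
Barometric formula: P = P₀ exp(−z/H).
z/H = 1770.0/7627.0 = 0.23207; exp(−0.23207) = 0.79289.
P = 99610 × 0.79289 = 78980 Pa.

P ≈ 78980 Pa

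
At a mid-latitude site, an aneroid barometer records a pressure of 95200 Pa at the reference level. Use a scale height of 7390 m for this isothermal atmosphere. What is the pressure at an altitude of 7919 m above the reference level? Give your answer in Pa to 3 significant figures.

P ≈ 32600 Pa

Barometric formula: P = P₀ exp(−z/H).
z/H = 7919.0/7390.0 = 1.0716; exp(−1.0716) = 0.34246.
P = 95200 × 0.34246 = 32602 Pa.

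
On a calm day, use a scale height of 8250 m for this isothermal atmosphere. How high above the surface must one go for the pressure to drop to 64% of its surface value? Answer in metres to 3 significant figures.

z ≈ 3680 m

Set P/P₀ = exp(−z/H) = 0.64, so z = −H ln(0.64).
−ln(0.64) = 0.44629; z = 8250.0 × 0.44629 = 3681.9 m.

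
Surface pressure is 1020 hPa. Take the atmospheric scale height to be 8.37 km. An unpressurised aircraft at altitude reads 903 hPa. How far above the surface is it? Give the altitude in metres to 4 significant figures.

z ≈ 1020 m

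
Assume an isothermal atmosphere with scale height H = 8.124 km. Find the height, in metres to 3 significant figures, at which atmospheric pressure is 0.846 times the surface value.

Set P/P₀ = exp(−z/H) = 0.846, so z = −H ln(0.846).
−ln(0.846) = 0.16724; z = 8124.0 × 0.16724 = 1358.7 m.

z ≈ 1360 m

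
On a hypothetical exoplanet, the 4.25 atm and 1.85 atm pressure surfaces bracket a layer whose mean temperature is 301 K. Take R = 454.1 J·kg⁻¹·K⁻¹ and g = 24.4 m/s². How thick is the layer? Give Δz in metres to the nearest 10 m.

Δz ≈ 4660 m

Hypsometric equation: Δz = (R T̄/g) ln(P₁/P₂).
R T̄/g = 454.1 × 301 / 24.4 = 5601.8 m.
ln(4.25/1.85) = ln(2.2973) = 0.83173.
Δz = 5601.8 × 0.83173 = 4659.2 m.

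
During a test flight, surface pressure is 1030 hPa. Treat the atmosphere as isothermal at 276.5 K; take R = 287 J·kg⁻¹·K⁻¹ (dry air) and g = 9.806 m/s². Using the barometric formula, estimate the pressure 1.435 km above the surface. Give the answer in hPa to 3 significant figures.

P ≈ 863 hPa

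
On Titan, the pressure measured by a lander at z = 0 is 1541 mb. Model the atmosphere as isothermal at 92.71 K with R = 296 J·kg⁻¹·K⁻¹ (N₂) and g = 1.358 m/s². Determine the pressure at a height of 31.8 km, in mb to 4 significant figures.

P ≈ 319.4 mb

Scale height: H = RT/g = 296 × 92.71 / 1.358 = 20208 m.
Barometric formula: P = P₀ exp(−z/H).
z/H = 31800/20208 = 1.5736; exp(−1.5736) = 0.20730.
P = 1541 × 0.20730 = 319.45 mb.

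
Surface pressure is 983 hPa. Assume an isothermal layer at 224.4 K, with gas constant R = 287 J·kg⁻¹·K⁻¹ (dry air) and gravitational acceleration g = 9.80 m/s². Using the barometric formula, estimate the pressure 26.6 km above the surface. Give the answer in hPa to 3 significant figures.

P ≈ 17.2 hPa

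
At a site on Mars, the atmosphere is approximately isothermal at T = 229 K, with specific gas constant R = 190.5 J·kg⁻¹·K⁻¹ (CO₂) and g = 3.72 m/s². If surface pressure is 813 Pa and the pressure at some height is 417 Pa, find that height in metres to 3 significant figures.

z ≈ 7830 m

Scale height: H = RT/g = 190.5 × 229 / 3.72 = 11727 m.
Invert the barometric formula: z = H ln(P₀/P).
P₀/P = 813/417 = 1.9496; ln(1.9496) = 0.66762.
z = 11727 × 0.66762 = 7829.2 m.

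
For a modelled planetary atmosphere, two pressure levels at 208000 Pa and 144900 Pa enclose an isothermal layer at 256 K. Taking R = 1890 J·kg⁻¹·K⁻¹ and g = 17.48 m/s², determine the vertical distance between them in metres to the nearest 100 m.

Hypsometric equation: Δz = (R T̄/g) ln(P₁/P₂).
R T̄/g = 1890 × 256 / 17.48 = 27680 m.
ln(208000/144900) = ln(1.4355) = 0.36151.
Δz = 27680 × 0.36151 = 10007 m.

Δz ≈ 10000 m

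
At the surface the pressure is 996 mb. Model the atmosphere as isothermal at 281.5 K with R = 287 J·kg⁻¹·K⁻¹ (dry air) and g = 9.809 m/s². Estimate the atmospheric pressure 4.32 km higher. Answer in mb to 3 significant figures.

P ≈ 589 mb

Scale height: H = RT/g = 287 × 281.5 / 9.809 = 8236.4 m.
Barometric formula: P = P₀ exp(−z/H).
z/H = 4320.0/8236.4 = 0.52450; exp(−0.52450) = 0.59185.
P = 996 × 0.59185 = 589.48 mb.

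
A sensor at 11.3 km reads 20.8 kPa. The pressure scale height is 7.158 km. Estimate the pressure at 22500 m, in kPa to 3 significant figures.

P ≈ 4.35 kPa

Between two levels, P₂ = P₁ exp(−Δz/H) with Δz = z₂ − z₁.
Δz = 22500 − 11300 = 11200 m; Δz/H = 11200/7158.0 = 1.5647.
P₂ = 20.8 × exp(−1.5647) = 20.8 × 0.20915 = 4.3503 kPa.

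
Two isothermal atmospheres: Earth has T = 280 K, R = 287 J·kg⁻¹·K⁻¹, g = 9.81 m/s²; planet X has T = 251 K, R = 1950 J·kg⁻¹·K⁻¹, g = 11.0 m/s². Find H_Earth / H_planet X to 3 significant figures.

H = RT/g for each body.
H_Earth = 287 × 280 / 9.81 = 8191.6 m.
H_planet X = 1950 × 251 / 11.0 = 44495 m.
H_Earth/H_planet X = 8191.6/44495 = 0.18410.

H_Earth/H_planet X ≈ 0.184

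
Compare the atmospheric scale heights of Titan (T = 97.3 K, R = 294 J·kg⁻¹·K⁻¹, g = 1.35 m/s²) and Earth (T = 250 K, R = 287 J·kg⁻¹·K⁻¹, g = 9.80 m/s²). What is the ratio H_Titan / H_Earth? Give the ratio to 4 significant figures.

H_Titan/H_Earth ≈ 2.894

H = RT/g for each body.
H_Titan = 294 × 97.3 / 1.35 = 21190 m.
H_Earth = 287 × 250 / 9.80 = 7321.4 m.
H_Titan/H_Earth = 21190/7321.4 = 2.8943.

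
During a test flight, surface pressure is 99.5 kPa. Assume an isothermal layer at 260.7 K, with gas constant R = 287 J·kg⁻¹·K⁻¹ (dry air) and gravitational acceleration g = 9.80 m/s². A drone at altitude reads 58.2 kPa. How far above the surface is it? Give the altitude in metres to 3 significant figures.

Scale height: H = RT/g = 287 × 260.7 / 9.80 = 7634.8 m.
Invert the barometric formula: z = H ln(P₀/P).
P₀/P = 99.5/58.2 = 1.7096; ln(1.7096) = 0.53626.
z = 7634.8 × 0.53626 = 4094.2 m.

z ≈ 4090 m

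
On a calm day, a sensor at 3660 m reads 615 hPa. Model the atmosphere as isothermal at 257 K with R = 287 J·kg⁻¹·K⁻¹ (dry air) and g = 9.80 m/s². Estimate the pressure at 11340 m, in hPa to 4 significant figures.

Scale height: H = RT/g = 287 × 257 / 9.80 = 7526.4 m.
Between two levels, P₂ = P₁ exp(−Δz/H) with Δz = z₂ − z₁.
Δz = 11340 − 3660.0 = 7680.0 m; Δz/H = 7680.0/7526.4 = 1.0204.
P₂ = 615 × exp(−1.0204) = 615 × 0.36045 = 221.68 hPa.

P ≈ 221.7 hPa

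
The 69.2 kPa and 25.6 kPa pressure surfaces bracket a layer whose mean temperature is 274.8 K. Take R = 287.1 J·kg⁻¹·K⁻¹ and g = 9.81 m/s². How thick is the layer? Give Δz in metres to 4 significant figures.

Hypsometric equation: Δz = (R T̄/g) ln(P₁/P₂).
R T̄/g = 287.1 × 274.8 / 9.81 = 8042.3 m.
ln(69.2/25.6) = ln(2.7031) = 0.99440.
Δz = 8042.3 × 0.99440 = 7997.3 m.

Δz ≈ 7997 m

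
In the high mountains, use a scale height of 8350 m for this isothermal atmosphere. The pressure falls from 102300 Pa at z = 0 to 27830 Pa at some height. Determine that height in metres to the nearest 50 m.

z ≈ 10850 m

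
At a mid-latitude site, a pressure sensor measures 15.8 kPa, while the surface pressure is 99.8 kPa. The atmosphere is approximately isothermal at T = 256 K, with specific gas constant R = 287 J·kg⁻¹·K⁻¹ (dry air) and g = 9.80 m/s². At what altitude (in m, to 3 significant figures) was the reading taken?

z ≈ 13800 m

Scale height: H = RT/g = 287 × 256 / 9.80 = 7497.1 m.
Invert the barometric formula: z = H ln(P₀/P).
P₀/P = 99.8/15.8 = 6.3165; ln(6.3165) = 1.8432.
z = 7497.1 × 1.8432 = 13819 m.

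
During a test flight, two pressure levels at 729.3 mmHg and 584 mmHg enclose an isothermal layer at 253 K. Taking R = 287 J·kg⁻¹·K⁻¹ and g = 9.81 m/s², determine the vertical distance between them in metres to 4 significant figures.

Δz ≈ 1645 m

Hypsometric equation: Δz = (R T̄/g) ln(P₁/P₂).
R T̄/g = 287 × 253 / 9.81 = 7401.7 m.
ln(729.3/584) = ln(1.2488) = 0.22218.
Δz = 7401.7 × 0.22218 = 1644.5 m.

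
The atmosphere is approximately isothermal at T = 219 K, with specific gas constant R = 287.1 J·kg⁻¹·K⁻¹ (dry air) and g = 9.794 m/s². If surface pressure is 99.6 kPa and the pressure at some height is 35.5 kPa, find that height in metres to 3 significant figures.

Scale height: H = RT/g = 287.1 × 219 / 9.794 = 6419.7 m.
Invert the barometric formula: z = H ln(P₀/P).
P₀/P = 99.6/35.5 = 2.8056; ln(2.8056) = 1.0316.
z = 6419.7 × 1.0316 = 6622.6 m.

z ≈ 6620 m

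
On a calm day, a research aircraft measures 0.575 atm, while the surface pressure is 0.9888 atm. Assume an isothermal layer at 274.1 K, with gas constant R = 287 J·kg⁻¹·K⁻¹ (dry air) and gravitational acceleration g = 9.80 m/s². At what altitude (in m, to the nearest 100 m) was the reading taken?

z ≈ 4400 m

Scale height: H = RT/g = 287 × 274.1 / 9.80 = 8027.2 m.
Invert the barometric formula: z = H ln(P₀/P).
P₀/P = 0.9888/0.575 = 1.7197; ln(1.7197) = 0.54215.
z = 8027.2 × 0.54215 = 4351.9 m.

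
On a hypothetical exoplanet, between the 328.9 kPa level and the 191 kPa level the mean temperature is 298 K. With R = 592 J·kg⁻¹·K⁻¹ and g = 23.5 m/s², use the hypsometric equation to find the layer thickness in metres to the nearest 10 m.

Hypsometric equation: Δz = (R T̄/g) ln(P₁/P₂).
R T̄/g = 592 × 298 / 23.5 = 7507.1 m.
ln(328.9/191) = ln(1.7220) = 0.54349.
Δz = 7507.1 × 0.54349 = 4080.0 m.

Δz ≈ 4080 m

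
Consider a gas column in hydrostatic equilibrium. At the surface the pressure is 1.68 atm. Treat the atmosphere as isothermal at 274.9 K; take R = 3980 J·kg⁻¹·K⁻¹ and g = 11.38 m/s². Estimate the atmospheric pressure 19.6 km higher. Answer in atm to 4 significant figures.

P ≈ 1.370 atm

Scale height: H = RT/g = 3980 × 274.9 / 11.38 = 96143 m.
Barometric formula: P = P₀ exp(−z/H).
z/H = 19600/96143 = 0.20386; exp(−0.20386) = 0.81558.
P = 1.68 × 0.81558 = 1.3702 atm.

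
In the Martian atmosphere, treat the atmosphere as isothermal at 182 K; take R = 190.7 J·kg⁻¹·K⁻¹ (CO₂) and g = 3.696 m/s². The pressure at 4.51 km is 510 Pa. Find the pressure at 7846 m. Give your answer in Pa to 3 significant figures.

Scale height: H = RT/g = 190.7 × 182 / 3.696 = 9390.5 m.
Between two levels, P₂ = P₁ exp(−Δz/H) with Δz = z₂ − z₁.
Δz = 7846.0 − 4510.0 = 3336.0 m; Δz/H = 3336.0/9390.5 = 0.35525.
P₂ = 510 × exp(−0.35525) = 510 × 0.70100 = 357.51 Pa.

P ≈ 358 Pa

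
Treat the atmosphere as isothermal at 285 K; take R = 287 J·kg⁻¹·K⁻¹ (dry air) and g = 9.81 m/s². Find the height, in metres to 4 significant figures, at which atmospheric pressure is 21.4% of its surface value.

z ≈ 12860 m

Scale height: H = RT/g = 287 × 285 / 9.81 = 8337.9 m.
Set P/P₀ = exp(−z/H) = 0.214, so z = −H ln(0.214).
−ln(0.214) = 1.5418; z = 8337.9 × 1.5418 = 12855 m.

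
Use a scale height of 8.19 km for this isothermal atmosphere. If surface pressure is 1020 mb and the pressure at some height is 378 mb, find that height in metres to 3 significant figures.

Invert the barometric formula: z = H ln(P₀/P).
P₀/P = 1020/378 = 2.6984; ln(2.6984) = 0.99266.
z = 8190.0 × 0.99266 = 8129.9 m.

z ≈ 8130 m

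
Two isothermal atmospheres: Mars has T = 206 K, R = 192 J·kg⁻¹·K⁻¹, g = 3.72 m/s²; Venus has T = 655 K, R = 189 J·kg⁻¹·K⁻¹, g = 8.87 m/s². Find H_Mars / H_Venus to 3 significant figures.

H_Mars/H_Venus ≈ 0.762

H = RT/g for each body.
H_Mars = 192 × 206 / 3.72 = 10632 m.
H_Venus = 189 × 655 / 8.87 = 13957 m.
H_Mars/H_Venus = 10632/13957 = 0.76177.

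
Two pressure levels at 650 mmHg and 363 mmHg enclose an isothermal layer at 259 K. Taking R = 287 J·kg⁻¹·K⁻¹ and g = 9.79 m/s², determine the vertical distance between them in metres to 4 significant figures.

Hypsometric equation: Δz = (R T̄/g) ln(P₁/P₂).
R T̄/g = 287 × 259 / 9.79 = 7592.7 m.
ln(650/363) = ln(1.7906) = 0.58255.
Δz = 7592.7 × 0.58255 = 4423.1 m.

Δz ≈ 4423 m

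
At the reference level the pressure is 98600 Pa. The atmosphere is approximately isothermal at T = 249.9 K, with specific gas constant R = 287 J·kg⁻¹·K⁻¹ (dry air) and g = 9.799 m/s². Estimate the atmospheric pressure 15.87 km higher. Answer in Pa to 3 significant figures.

P ≈ 11300 Pa

Scale height: H = RT/g = 287 × 249.9 / 9.799 = 7319.2 m.
Barometric formula: P = P₀ exp(−z/H).
z/H = 15870/7319.2 = 2.1683; exp(−2.1683) = 0.11437.
P = 98600 × 0.11437 = 11277 Pa.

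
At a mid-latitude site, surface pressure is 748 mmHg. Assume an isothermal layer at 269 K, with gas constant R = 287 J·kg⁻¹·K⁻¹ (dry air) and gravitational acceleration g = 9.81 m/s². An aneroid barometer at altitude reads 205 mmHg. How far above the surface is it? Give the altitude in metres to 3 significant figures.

Scale height: H = RT/g = 287 × 269 / 9.81 = 7869.8 m.
Invert the barometric formula: z = H ln(P₀/P).
P₀/P = 748/205 = 3.6488; ln(3.6488) = 1.2944.
z = 7869.8 × 1.2944 = 10187 m.

z ≈ 10200 m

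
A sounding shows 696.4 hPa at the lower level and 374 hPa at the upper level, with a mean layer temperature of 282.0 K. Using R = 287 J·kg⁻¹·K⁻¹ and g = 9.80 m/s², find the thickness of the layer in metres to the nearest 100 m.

Δz ≈ 5100 m

Hypsometric equation: Δz = (R T̄/g) ln(P₁/P₂).
R T̄/g = 287 × 282.0 / 9.80 = 8258.6 m.
ln(696.4/374) = ln(1.8620) = 0.62165.
Δz = 8258.6 × 0.62165 = 5134.0 m.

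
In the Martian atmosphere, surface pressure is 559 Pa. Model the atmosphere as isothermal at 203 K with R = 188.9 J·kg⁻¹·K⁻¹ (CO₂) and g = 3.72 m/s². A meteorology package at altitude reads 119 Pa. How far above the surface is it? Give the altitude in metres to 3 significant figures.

Scale height: H = RT/g = 188.9 × 203 / 3.72 = 10308 m.
Invert the barometric formula: z = H ln(P₀/P).
P₀/P = 559/119 = 4.6975; ln(4.6975) = 1.5470.
z = 10308 × 1.5470 = 15946 m.

z ≈ 15900 m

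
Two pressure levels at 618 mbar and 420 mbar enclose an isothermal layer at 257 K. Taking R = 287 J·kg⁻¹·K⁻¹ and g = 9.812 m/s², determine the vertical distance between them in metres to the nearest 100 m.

Δz ≈ 2900 m

Hypsometric equation: Δz = (R T̄/g) ln(P₁/P₂).
R T̄/g = 287 × 257 / 9.812 = 7517.2 m.
ln(618/420) = ln(1.4714) = 0.38621.
Δz = 7517.2 × 0.38621 = 2903.2 m.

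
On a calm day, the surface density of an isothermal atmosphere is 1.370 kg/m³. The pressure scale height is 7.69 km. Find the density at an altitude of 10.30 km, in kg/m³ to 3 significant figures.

ρ ≈ 0.359 kg/m³

In an isothermal atmosphere, density decays like pressure: ρ = ρ₀ exp(−z/H).
z/H = 10300/7690.0 = 1.3394; exp(−1.3394) = 0.26200.
ρ = 1.370 × 0.26200 = 0.35894 kg/m³.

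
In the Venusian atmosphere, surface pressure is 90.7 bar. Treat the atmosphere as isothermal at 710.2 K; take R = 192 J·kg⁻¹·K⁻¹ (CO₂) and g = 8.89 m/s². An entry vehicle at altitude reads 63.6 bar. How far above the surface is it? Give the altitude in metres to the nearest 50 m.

Scale height: H = RT/g = 192 × 710.2 / 8.89 = 15338 m.
Invert the barometric formula: z = H ln(P₀/P).
P₀/P = 90.7/63.6 = 1.4261; ln(1.4261) = 0.35494.
z = 15338 × 0.35494 = 5444.1 m.

z ≈ 5450 m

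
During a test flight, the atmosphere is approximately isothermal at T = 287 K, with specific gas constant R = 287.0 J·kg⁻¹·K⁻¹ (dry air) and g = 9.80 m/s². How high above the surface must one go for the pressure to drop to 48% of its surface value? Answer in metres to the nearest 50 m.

z ≈ 6150 m

Scale height: H = RT/g = 287.0 × 287 / 9.80 = 8405.0 m.
Set P/P₀ = exp(−z/H) = 0.48, so z = −H ln(0.48).
−ln(0.48) = 0.73397; z = 8405.0 × 0.73397 = 6169.0 m.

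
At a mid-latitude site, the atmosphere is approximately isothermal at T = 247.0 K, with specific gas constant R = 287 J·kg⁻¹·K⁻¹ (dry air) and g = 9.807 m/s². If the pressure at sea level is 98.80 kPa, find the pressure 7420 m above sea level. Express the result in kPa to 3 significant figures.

Scale height: H = RT/g = 287 × 247.0 / 9.807 = 7228.4 m.
Barometric formula: P = P₀ exp(−z/H).
z/H = 7420.0/7228.4 = 1.0265; exp(−1.0265) = 0.35826.
P = 98.80 × 0.35826 = 35.396 kPa.

P ≈ 35.4 kPa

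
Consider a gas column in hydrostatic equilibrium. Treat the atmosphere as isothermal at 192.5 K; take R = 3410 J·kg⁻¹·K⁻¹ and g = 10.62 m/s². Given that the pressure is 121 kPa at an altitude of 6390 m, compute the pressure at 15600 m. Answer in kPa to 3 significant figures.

P ≈ 104 kPa

Scale height: H = RT/g = 3410 × 192.5 / 10.62 = 61810 m.
Between two levels, P₂ = P₁ exp(−Δz/H) with Δz = z₂ − z₁.
Δz = 15600 − 6390.0 = 9210.0 m; Δz/H = 9210.0/61810 = 0.14901.
P₂ = 121 × exp(−0.14901) = 121 × 0.86156 = 104.25 kPa.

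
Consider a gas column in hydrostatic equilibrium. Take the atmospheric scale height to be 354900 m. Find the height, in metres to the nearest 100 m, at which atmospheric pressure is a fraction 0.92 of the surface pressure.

z ≈ 29600 m

Set P/P₀ = exp(−z/H) = 0.92, so z = −H ln(0.92).
−ln(0.92) = 0.083382; z = 354900 × 0.083382 = 29592 m.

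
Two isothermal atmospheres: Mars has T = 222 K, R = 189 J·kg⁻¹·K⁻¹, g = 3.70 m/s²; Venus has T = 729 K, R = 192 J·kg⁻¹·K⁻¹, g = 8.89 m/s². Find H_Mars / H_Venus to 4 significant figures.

H_Mars/H_Venus ≈ 0.7203

H = RT/g for each body.
H_Mars = 189 × 222 / 3.70 = 11340 m.
H_Venus = 192 × 729 / 8.89 = 15744 m.
H_Mars/H_Venus = 11340/15744 = 0.72027.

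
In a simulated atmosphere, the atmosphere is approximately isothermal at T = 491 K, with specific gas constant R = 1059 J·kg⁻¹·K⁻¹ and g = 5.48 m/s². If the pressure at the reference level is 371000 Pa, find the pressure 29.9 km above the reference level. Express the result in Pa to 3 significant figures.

Scale height: H = RT/g = 1059 × 491 / 5.48 = 94885 m.
Barometric formula: P = P₀ exp(−z/H).
z/H = 29900/94885 = 0.31512; exp(−0.31512) = 0.72970.
P = 371000 × 0.72970 = 270720 Pa.

P ≈ 271000 Pa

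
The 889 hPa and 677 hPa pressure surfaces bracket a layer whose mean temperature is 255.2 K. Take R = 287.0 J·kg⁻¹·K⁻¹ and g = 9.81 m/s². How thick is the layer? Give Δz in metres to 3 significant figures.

Δz ≈ 2030 m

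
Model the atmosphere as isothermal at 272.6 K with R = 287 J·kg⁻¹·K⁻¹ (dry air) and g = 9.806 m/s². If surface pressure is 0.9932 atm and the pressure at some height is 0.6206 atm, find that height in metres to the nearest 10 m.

Scale height: H = RT/g = 287 × 272.6 / 9.806 = 7978.4 m.
Invert the barometric formula: z = H ln(P₀/P).
P₀/P = 0.9932/0.6206 = 1.6004; ln(1.6004) = 0.47025.
z = 7978.4 × 0.47025 = 3751.8 m.

z ≈ 3750 m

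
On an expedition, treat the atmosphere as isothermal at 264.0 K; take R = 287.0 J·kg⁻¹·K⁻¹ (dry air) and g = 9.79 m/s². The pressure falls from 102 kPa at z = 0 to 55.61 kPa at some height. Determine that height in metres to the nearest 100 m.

z ≈ 4700 m

Scale height: H = RT/g = 287.0 × 264.0 / 9.79 = 7739.3 m.
Invert the barometric formula: z = H ln(P₀/P).
P₀/P = 102/55.61 = 1.8342; ln(1.8342) = 0.60661.
z = 7739.3 × 0.60661 = 4694.7 m.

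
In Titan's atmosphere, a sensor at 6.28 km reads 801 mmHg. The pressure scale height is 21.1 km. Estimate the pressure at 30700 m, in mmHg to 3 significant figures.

Between two levels, P₂ = P₁ exp(−Δz/H) with Δz = z₂ − z₁.
Δz = 30700 − 6280.0 = 24420 m; Δz/H = 24420/21100 = 1.1573.
P₂ = 801 × exp(−1.1573) = 801 × 0.31433 = 251.78 mmHg.

P ≈ 252 mmHg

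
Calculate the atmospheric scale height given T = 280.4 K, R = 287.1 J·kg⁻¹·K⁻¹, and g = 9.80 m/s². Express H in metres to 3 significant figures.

H ≈ 8210 m

The scale height of an isothermal atmosphere is H = RT/g.
H = 287.1 × 280.4 / 9.80 = 80503/9.80 = 8214.6 m.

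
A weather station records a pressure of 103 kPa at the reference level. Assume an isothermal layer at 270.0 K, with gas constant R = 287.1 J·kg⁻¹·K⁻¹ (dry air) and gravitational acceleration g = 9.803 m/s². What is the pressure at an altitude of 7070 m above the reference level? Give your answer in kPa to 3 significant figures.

P ≈ 42.1 kPa

Scale height: H = RT/g = 287.1 × 270.0 / 9.803 = 7907.5 m.
Barometric formula: P = P₀ exp(−z/H).
z/H = 7070.0/7907.5 = 0.89409; exp(−0.89409) = 0.40898.
P = 103 × 0.40898 = 42.125 kPa.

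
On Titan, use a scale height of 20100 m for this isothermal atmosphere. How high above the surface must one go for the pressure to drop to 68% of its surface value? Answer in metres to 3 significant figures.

z ≈ 7750 m

Set P/P₀ = exp(−z/H) = 0.68, so z = −H ln(0.68).
−ln(0.68) = 0.38566; z = 20100 × 0.38566 = 7751.8 m.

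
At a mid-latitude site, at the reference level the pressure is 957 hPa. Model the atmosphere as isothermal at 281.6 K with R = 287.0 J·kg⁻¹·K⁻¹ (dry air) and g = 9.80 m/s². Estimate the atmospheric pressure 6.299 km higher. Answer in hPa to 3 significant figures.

P ≈ 446 hPa

Scale height: H = RT/g = 287.0 × 281.6 / 9.80 = 8246.9 m.
Barometric formula: P = P₀ exp(−z/H).
z/H = 6299.0/8246.9 = 0.76380; exp(−0.76380) = 0.46589.
P = 957 × 0.46589 = 445.86 hPa.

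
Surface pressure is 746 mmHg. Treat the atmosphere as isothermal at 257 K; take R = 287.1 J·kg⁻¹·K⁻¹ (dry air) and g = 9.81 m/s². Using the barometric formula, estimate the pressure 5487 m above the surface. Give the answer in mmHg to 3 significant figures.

P ≈ 360 mmHg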